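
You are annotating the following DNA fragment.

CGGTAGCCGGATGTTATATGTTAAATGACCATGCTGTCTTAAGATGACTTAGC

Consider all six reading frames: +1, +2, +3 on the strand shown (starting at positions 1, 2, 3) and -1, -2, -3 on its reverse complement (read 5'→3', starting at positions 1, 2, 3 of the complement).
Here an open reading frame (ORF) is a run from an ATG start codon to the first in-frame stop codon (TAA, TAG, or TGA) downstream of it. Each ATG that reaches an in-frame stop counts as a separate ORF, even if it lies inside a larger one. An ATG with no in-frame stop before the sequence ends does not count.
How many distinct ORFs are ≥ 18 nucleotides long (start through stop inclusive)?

3

Reverse complement (5'→3'): GCTAAGTCATCTTAAGACAGCATGGTCATTTAACATATAACATCCGGCTACCG
Frame +1: CGG TAG CCG GAT GTT ATA TGT TAA ATG ACC ATG CTG TCT TAA GAT GAC TTA — ATG at 25, stop TAA at 40 → 18 nt; ATG at 31, stop TAA at 40 → 12 nt.
Frame +2: GGT AGC CGG ATG TTA TAT GTT AAA TGA CCA TGC TGT CTT AAG ATG ACT TAG — ATG at 11, stop TGA at 26 → 18 nt; ATG at 44, stop TAG at 50 → 9 nt.
Frame +3: GTA GCC GGA TGT TAT ATG TTA AAT GAC CAT GCT GTC TTA AGA TGA CTT AGC — ATG at 18, stop TGA at 45 → 30 nt.
Frame -1: GCT AAG TCA TCT TAA GAC AGC ATG GTC ATT TAA CAT ATA ACA TCC GGC TAC — ATG at 22, stop TAA at 31 → 12 nt.
Frame -2: CTA AGT CAT CTT AAG ACA GCA TGG TCA TTT AAC ATA TAA CAT CCG GCT ACC — no ATG→stop ORF.
Frame -3: TAA GTC ATC TTA AGA CAG CAT GGT CAT TTA ACA TAT AAC ATC CGG CTA CCG — no ATG→stop ORF.
ORFs ≥ 18 nucleotides: frame +1 25–42 (18 nucleotides), frame +2 11–28 (18 nucleotides), frame +3 18–47 (30 nucleotides). Count = 3.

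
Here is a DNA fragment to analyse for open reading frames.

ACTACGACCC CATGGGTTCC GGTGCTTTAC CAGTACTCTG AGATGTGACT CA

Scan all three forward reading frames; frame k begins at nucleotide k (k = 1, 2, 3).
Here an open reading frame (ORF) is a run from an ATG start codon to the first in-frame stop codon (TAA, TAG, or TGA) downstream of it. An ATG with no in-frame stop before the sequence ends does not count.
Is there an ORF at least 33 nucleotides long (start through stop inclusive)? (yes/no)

no

Frame 1: ACT ACG ACC CCA TGG GTT CCG GTG CTT TAC CAG TAC TCT GAG ATG TGA CTC — ATG at 43, stop TGA at 46 → 6 nt.
Frame 2: CTA CGA CCC CAT GGG TTC CGG TGC TTT ACC AGT ACT CTG AGA TGT GAC TCA — no ATG→stop ORF.
Frame 3: TAC GAC CCC ATG GGT TCC GGT GCT TTA CCA GTA CTC TGA GAT GTG ACT — ATG at 12, stop TGA at 39 → 30 nt.
Largest ORF found is 30 nucleotides < 33, so no.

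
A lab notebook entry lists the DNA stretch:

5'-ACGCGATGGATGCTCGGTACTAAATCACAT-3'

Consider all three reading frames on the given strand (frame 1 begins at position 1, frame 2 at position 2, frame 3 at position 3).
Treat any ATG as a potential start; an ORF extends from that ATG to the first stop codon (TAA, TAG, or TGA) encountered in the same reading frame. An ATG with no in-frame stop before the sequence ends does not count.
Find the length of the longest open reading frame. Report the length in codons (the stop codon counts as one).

Frame 1: ACG CGA TGG ATG CTC GGT ACT AAA TCA CAT — no ATG→stop ORF.
Frame 2: CGC GAT GGA TGC TCG GTA CTA AAT CAC — no ATG→stop ORF.
Frame 3: GCG ATG GAT GCT CGG TAC TAA ATC ACA — ATG at 6, stop TAA at 21 → 18 nt.
Longest: frame 3, positions 6–23, 18 nt = 6 codons = 5 aa. → 6 codons.

6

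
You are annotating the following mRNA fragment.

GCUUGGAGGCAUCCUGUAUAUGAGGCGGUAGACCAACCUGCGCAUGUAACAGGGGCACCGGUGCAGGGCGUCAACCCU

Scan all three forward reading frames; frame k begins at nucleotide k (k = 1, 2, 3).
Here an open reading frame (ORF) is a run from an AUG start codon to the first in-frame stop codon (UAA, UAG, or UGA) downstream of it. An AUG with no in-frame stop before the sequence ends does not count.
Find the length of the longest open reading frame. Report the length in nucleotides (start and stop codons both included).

12

Frame 1: GCU UGG AGG CAU CCU GUA UAU GAG GCG GUA GAC CAA CCU GCG CAU GUA ACA GGG GCA CCG GUG CAG GGC GUC AAC CCU — no AUG→stop ORF.
Frame 2: CUU GGA GGC AUC CUG UAU AUG AGG CGG UAG ACC AAC CUG CGC AUG UAA CAG GGG CAC CGG UGC AGG GCG UCA ACC — AUG at 20, stop UAG at 29 → 12 nt; AUG at 44, stop UAA at 47 → 6 nt.
Frame 3: UUG GAG GCA UCC UGU AUA UGA GGC GGU AGA CCA ACC UGC GCA UGU AAC AGG GGC ACC GGU GCA GGG CGU CAA CCC — no AUG→stop ORF.
Longest: frame 2, positions 20–31, 12 nt = 4 codons = 3 aa. → 12 nucleotides.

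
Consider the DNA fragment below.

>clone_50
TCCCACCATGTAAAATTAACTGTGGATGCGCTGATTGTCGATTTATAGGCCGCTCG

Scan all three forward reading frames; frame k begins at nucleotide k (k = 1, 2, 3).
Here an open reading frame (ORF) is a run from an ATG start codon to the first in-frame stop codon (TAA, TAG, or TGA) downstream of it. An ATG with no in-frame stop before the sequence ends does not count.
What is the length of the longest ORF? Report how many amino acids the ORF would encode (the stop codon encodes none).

2

Frame 1: TCC CAC CAT GTA AAA TTA ACT GTG GAT GCG CTG ATT GTC GAT TTA TAG GCC GCT — no ATG→stop ORF.
Frame 2: CCC ACC ATG TAA AAT TAA CTG TGG ATG CGC TGA TTG TCG ATT TAT AGG CCG CTC — ATG at 8, stop TAA at 11 → 6 nt; ATG at 26, stop TGA at 32 → 9 nt.
Frame 3: CCA CCA TGT AAA ATT AAC TGT GGA TGC GCT GAT TGT CGA TTT ATA GGC CGC TCG — no ATG→stop ORF.
Longest: frame 2, positions 26–34, 9 nt = 3 codons = 2 aa. → 2 amino acids.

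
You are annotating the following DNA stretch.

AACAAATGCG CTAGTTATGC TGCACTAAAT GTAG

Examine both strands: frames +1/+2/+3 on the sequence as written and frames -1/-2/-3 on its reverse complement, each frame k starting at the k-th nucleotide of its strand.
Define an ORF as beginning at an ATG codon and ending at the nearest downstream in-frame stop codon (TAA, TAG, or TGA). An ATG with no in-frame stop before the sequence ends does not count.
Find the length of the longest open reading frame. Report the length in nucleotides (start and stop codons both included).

12

Reverse complement (5'→3'): CTACATTTAGTGCAGCATAACTAGCGCATTTGTT
Frame +1: AAC AAA TGC GCT AGT TAT GCT GCA CTA AAT GTA — no ATG→stop ORF.
Frame +2: ACA AAT GCG CTA GTT ATG CTG CAC TAA ATG TAG — ATG at 17, stop TAA at 26 → 12 nt; ATG at 29, stop TAG at 32 → 6 nt.
Frame +3: CAA ATG CGC TAG TTA TGC TGC ACT AAA TGT — ATG at 6, stop TAG at 12 → 9 nt.
Frame -1: CTA CAT TTA GTG CAG CAT AAC TAG CGC ATT TGT — no ATG→stop ORF.
Frame -2: TAC ATT TAG TGC AGC ATA ACT AGC GCA TTT GTT — no ATG→stop ORF.
Frame -3: ACA TTT AGT GCA GCA TAA CTA GCG CAT TTG — no ATG→stop ORF.
Longest: frame +2, positions 17–28, 12 nt = 4 codons = 3 aa. → 12 nucleotides.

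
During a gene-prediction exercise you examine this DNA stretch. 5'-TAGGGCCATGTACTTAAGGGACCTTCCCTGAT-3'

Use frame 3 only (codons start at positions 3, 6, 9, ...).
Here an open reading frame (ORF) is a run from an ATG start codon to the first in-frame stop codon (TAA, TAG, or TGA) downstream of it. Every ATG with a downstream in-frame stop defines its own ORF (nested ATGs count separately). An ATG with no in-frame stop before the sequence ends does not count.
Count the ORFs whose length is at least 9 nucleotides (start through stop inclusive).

0

Frame 3: GGG CCA TGT ACT TAA GGG ACC TTC CCT GAT — no ATG→stop ORF.
No ORF reaches 9 nucleotides. Count = 0.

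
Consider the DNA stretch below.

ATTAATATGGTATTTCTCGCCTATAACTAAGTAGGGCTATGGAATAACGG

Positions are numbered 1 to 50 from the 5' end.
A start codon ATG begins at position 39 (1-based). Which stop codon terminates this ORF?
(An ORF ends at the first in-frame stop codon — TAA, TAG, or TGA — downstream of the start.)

Codons from position 39: ATG (39–41), GAA (42–44), TAA (45–47).
The first in-frame stop codon is TAA.

TAA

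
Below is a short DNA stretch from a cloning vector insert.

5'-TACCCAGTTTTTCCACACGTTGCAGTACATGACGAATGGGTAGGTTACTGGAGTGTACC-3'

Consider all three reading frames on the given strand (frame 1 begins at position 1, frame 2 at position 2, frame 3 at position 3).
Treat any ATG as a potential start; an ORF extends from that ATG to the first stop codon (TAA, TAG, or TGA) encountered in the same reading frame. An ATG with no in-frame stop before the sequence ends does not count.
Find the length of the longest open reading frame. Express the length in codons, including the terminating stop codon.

5

Frame 1: TAC CCA GTT TTT CCA CAC GTT GCA GTA CAT GAC GAA TGG GTA GGT TAC TGG AGT GTA — no ATG→stop ORF.
Frame 2: ACC CAG TTT TTC CAC ACG TTG CAG TAC ATG ACG AAT GGG TAG GTT ACT GGA GTG TAC — ATG at 29, stop TAG at 41 → 15 nt.
Frame 3: CCC AGT TTT TCC ACA CGT TGC AGT ACA TGA CGA ATG GGT AGG TTA CTG GAG TGT ACC — no ATG→stop ORF.
Longest: frame 2, positions 29–43, 15 nt = 5 codons = 4 aa. → 5 codons.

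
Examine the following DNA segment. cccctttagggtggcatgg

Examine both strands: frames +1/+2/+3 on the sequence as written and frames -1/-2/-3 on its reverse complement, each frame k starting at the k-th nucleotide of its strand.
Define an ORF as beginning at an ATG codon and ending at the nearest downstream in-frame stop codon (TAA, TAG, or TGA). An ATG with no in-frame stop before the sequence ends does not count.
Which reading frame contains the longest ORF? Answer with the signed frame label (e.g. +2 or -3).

Reverse complement (5'→3'): CCATGCCACCCTAAAGGGG
Frame +1: CCC CTT TAG GGT GGC ATG — no ATG→stop ORF.
Frame +2: CCC TTT AGG GTG GCA TGG — no ATG→stop ORF.
Frame +3: CCT TTA GGG TGG CAT — no ATG→stop ORF.
Frame -1: CCA TGC CAC CCT AAA GGG — no ATG→stop ORF.
Frame -2: CAT GCC ACC CTA AAG GGG — no ATG→stop ORF.
Frame -3: ATG CCA CCC TAA AGG — ATG at 3, stop TAA at 12 → 12 nt.
Longest ORF is 12 nt in frame -3 (positions 3–14).

-3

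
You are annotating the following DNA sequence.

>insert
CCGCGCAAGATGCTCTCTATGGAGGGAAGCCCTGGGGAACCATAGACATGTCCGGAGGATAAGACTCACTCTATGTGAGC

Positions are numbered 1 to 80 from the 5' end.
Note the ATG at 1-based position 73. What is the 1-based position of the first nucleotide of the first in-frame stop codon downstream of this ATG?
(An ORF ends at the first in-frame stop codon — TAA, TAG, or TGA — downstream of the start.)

Codons from position 73: ATG (73–75), TGA (76–78).
TGA is a stop codon; it begins at position 76.

76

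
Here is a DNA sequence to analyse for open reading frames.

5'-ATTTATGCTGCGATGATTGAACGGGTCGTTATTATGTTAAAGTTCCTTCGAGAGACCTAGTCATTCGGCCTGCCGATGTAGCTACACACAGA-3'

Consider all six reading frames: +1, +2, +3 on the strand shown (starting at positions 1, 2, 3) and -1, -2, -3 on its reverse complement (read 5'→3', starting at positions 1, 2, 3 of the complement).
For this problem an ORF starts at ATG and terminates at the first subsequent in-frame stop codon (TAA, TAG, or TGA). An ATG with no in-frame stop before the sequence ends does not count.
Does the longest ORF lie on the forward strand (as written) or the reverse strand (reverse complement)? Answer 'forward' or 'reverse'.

forward

Reverse complement (5'→3'): TCTGTGTGTAGCTACATCGGCAGGCCGAATGACTAGGTCTCTCGAAGGAACTTTAACATAATAACGACCCGTTCAATCATCGCAGCATAAAT
Frame +1: ATT TAT GCT GCG ATG ATT GAA CGG GTC GTT ATT ATG TTA AAG TTC CTT CGA GAG ACC TAG TCA TTC GGC CTG CCG ATG TAG CTA CAC ACA — ATG at 13, stop TAG at 58 → 48 nt; ATG at 34, stop TAG at 58 → 27 nt; ATG at 76, stop TAG at 79 → 6 nt.
Frame +2: TTT ATG CTG CGA TGA TTG AAC GGG TCG TTA TTA TGT TAA AGT TCC TTC GAG AGA CCT AGT CAT TCG GCC TGC CGA TGT AGC TAC ACA CAG — ATG at 5, stop TGA at 14 → 12 nt.
Frame +3: TTA TGC TGC GAT GAT TGA ACG GGT CGT TAT TAT GTT AAA GTT CCT TCG AGA GAC CTA GTC ATT CGG CCT GCC GAT GTA GCT ACA CAC AGA — no ATG→stop ORF.
Frame -1: TCT GTG TGT AGC TAC ATC GGC AGG CCG AAT GAC TAG GTC TCT CGA AGG AAC TTT AAC ATA ATA ACG ACC CGT TCA ATC ATC GCA GCA TAA — no ATG→stop ORF.
Frame -2: CTG TGT GTA GCT ACA TCG GCA GGC CGA ATG ACT AGG TCT CTC GAA GGA ACT TTA ACA TAA TAA CGA CCC GTT CAA TCA TCG CAG CAT AAA — ATG at 29, stop TAA at 59 → 33 nt.
Frame -3: TGT GTG TAG CTA CAT CGG CAG GCC GAA TGA CTA GGT CTC TCG AAG GAA CTT TAA CAT AAT AAC GAC CCG TTC AAT CAT CGC AGC ATA AAT — no ATG→stop ORF.
Forward-strand max 48 nt; reverse-strand max 33 nt. The forward strand has the longer ORF.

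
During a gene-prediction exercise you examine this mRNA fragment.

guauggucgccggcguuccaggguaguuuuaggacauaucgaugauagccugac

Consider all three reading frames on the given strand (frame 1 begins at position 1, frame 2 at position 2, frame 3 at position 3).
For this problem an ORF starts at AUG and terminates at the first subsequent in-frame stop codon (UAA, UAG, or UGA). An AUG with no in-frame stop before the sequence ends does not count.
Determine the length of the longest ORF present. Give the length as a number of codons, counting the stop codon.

8

Frame 1: GUA UGG UCG CCG GCG UUC CAG GGU AGU UUU AGG ACA UAU CGA UGA UAG CCU GAC — no AUG→stop ORF.
Frame 2: UAU GGU CGC CGG CGU UCC AGG GUA GUU UUA GGA CAU AUC GAU GAU AGC CUG — no AUG→stop ORF.
Frame 3: AUG GUC GCC GGC GUU CCA GGG UAG UUU UAG GAC AUA UCG AUG AUA GCC UGA — AUG at 3, stop UAG at 24 → 24 nt; AUG at 42, stop UGA at 51 → 12 nt.
Longest: frame 3, positions 3–26, 24 nt = 8 codons = 7 aa. → 8 codons.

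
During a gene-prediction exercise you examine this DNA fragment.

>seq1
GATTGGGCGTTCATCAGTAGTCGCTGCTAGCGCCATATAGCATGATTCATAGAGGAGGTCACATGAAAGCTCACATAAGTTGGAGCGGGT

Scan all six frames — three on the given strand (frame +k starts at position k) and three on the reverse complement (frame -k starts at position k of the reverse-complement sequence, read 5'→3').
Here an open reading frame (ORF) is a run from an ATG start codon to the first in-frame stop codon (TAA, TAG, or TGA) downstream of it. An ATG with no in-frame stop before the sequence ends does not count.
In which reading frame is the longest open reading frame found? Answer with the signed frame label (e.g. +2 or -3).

-3

Reverse complement (5'→3'): ACCCGCTCCAACTTATGTGAGCTTTCATGTGACCTCCTCTATGAATCATGCTATATGGCGCTAGCAGCGACTACTGATGAACGCCCAATC
Frame +1: GAT TGG GCG TTC ATC AGT AGT CGC TGC TAG CGC CAT ATA GCA TGA TTC ATA GAG GAG GTC ACA TGA AAG CTC ACA TAA GTT GGA GCG GGT — no ATG→stop ORF.
Frame +2: ATT GGG CGT TCA TCA GTA GTC GCT GCT AGC GCC ATA TAG CAT GAT TCA TAG AGG AGG TCA CAT GAA AGC TCA CAT AAG TTG GAG CGG — no ATG→stop ORF.
Frame +3: TTG GGC GTT CAT CAG TAG TCG CTG CTA GCG CCA TAT AGC ATG ATT CAT AGA GGA GGT CAC ATG AAA GCT CAC ATA AGT TGG AGC GGG — no ATG→stop ORF.
Frame -1: ACC CGC TCC AAC TTA TGT GAG CTT TCA TGT GAC CTC CTC TAT GAA TCA TGC TAT ATG GCG CTA GCA GCG ACT ACT GAT GAA CGC CCA ATC — no ATG→stop ORF.
Frame -2: CCC GCT CCA ACT TAT GTG AGC TTT CAT GTG ACC TCC TCT ATG AAT CAT GCT ATA TGG CGC TAG CAG CGA CTA CTG ATG AAC GCC CAA — ATG at 41, stop TAG at 62 → 24 nt.
Frame -3: CCG CTC CAA CTT ATG TGA GCT TTC ATG TGA CCT CCT CTA TGA ATC ATG CTA TAT GGC GCT AGC AGC GAC TAC TGA TGA ACG CCC AAT — ATG at 15, stop TGA at 18 → 6 nt; ATG at 27, stop TGA at 30 → 6 nt; ATG at 48, stop TGA at 75 → 30 nt.
Longest ORF is 30 nt in frame -3 (positions 48–77).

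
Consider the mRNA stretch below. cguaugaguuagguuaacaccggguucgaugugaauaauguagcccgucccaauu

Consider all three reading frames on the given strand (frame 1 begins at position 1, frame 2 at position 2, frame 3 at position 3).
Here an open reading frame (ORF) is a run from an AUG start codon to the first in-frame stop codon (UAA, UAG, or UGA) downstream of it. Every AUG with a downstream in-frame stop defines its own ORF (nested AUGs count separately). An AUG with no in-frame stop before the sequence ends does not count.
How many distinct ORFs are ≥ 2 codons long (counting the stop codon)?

3

Frame 1: CGU AUG AGU UAG GUU AAC ACC GGG UUC GAU GUG AAU AAU GUA GCC CGU CCC AAU — AUG at 4, stop UAG at 10 → 9 nt.
Frame 2: GUA UGA GUU AGG UUA ACA CCG GGU UCG AUG UGA AUA AUG UAG CCC GUC CCA AUU — AUG at 29, stop UGA at 32 → 6 nt; AUG at 38, stop UAG at 41 → 6 nt.
Frame 3: UAU GAG UUA GGU UAA CAC CGG GUU CGA UGU GAA UAA UGU AGC CCG UCC CAA — no AUG→stop ORF.
ORFs ≥ 2 codons: frame 1 4–12 (3 codons), frame 2 29–34 (2 codons), frame 2 38–43 (2 codons). Count = 3.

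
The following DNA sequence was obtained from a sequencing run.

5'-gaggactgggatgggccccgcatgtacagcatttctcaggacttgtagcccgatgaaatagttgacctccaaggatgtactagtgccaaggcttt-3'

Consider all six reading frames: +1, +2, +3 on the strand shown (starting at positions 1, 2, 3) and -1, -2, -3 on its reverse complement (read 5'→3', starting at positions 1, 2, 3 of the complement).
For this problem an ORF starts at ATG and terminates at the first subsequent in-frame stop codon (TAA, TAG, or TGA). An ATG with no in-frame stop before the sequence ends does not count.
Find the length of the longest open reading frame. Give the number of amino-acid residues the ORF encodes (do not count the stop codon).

Reverse complement (5'→3'): AAAGCCTTGGCACTAGTACATCCTTGGAGGTCAACTATTTCATCGGGCTACAAGTCCTGAGAAATGCTGTACATGCGGGGCCCATCCCAGTCCTC
Frame +1: GAG GAC TGG GAT GGG CCC CGC ATG TAC AGC ATT TCT CAG GAC TTG TAG CCC GAT GAA ATA GTT GAC CTC CAA GGA TGT ACT AGT GCC AAG GCT — ATG at 22, stop TAG at 46 → 27 nt.
Frame +2: AGG ACT GGG ATG GGC CCC GCA TGT ACA GCA TTT CTC AGG ACT TGT AGC CCG ATG AAA TAG TTG ACC TCC AAG GAT GTA CTA GTG CCA AGG CTT — ATG at 11, stop TAG at 59 → 51 nt; ATG at 53, stop TAG at 59 → 9 nt.
Frame +3: GGA CTG GGA TGG GCC CCG CAT GTA CAG CAT TTC TCA GGA CTT GTA GCC CGA TGA AAT AGT TGA CCT CCA AGG ATG TAC TAG TGC CAA GGC TTT — ATG at 75, stop TAG at 81 → 9 nt.
Frame -1: AAA GCC TTG GCA CTA GTA CAT CCT TGG AGG TCA ACT ATT TCA TCG GGC TAC AAG TCC TGA GAA ATG CTG TAC ATG CGG GGC CCA TCC CAG TCC — no ATG→stop ORF.
Frame -2: AAG CCT TGG CAC TAG TAC ATC CTT GGA GGT CAA CTA TTT CAT CGG GCT ACA AGT CCT GAG AAA TGC TGT ACA TGC GGG GCC CAT CCC AGT CCT — no ATG→stop ORF.
Frame -3: AGC CTT GGC ACT AGT ACA TCC TTG GAG GTC AAC TAT TTC ATC GGG CTA CAA GTC CTG AGA AAT GCT GTA CAT GCG GGG CCC ATC CCA GTC CTC — no ATG→stop ORF.
Longest: frame +2, positions 11–61, 51 nt = 17 codons = 16 aa. → 16 amino acids.

16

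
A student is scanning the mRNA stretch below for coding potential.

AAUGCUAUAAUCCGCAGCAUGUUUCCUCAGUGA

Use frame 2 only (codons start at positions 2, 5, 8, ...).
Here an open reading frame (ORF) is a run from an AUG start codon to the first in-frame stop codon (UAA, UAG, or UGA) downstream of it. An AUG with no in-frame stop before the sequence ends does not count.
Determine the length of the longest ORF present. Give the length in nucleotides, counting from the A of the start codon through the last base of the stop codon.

Frame 2: AUG CUA UAA UCC GCA GCA UGU UUC CUC AGU — AUG at 2, stop UAA at 8 → 9 nt.
Longest: frame 2, positions 2–10, 9 nt = 3 codons = 2 aa. → 9 nucleotides.

9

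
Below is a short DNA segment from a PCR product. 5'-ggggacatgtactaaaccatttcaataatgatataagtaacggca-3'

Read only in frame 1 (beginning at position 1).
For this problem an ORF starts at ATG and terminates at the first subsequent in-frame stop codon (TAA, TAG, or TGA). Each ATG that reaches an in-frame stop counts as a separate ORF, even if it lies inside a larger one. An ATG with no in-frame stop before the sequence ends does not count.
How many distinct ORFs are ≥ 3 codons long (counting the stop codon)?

2

Frame 1: GGG GAC ATG TAC TAA ACC ATT TCA ATA ATG ATA TAA GTA ACG GCA — ATG at 7, stop TAA at 13 → 9 nt; ATG at 28, stop TAA at 34 → 9 nt.
ORFs ≥ 3 codons: frame 1 7–15 (3 codons), frame 1 28–36 (3 codons). Count = 2.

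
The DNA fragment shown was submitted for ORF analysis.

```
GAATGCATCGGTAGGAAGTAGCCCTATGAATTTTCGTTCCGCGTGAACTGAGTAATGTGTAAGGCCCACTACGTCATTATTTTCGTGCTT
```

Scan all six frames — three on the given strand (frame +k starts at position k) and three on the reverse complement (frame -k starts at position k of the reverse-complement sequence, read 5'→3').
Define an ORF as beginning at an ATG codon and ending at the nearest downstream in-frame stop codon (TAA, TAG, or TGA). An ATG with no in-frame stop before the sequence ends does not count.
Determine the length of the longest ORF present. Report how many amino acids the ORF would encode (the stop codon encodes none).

6

Reverse complement (5'→3'): AAGCACGAAAATAATGACGTAGTGGGCCTTACACATTACTCAGTTCACGCGGAACGAAAATTCATAGGGCTACTTCCTACCGATGCATTC
Frame +1: GAA TGC ATC GGT AGG AAG TAG CCC TAT GAA TTT TCG TTC CGC GTG AAC TGA GTA ATG TGT AAG GCC CAC TAC GTC ATT ATT TTC GTG CTT — no ATG→stop ORF.
Frame +2: AAT GCA TCG GTA GGA AGT AGC CCT ATG AAT TTT CGT TCC GCG TGA ACT GAG TAA TGT GTA AGG CCC ACT ACG TCA TTA TTT TCG TGC — ATG at 26, stop TGA at 44 → 21 nt.
Frame +3: ATG CAT CGG TAG GAA GTA GCC CTA TGA ATT TTC GTT CCG CGT GAA CTG AGT AAT GTG TAA GGC CCA CTA CGT CAT TAT TTT CGT GCT — ATG at 3, stop TAG at 12 → 12 nt.
Frame -1: AAG CAC GAA AAT AAT GAC GTA GTG GGC CTT ACA CAT TAC TCA GTT CAC GCG GAA CGA AAA TTC ATA GGG CTA CTT CCT ACC GAT GCA TTC — no ATG→stop ORF.
Frame -2: AGC ACG AAA ATA ATG ACG TAG TGG GCC TTA CAC ATT ACT CAG TTC ACG CGG AAC GAA AAT TCA TAG GGC TAC TTC CTA CCG ATG CAT — ATG at 14, stop TAG at 20 → 9 nt.
Frame -3: GCA CGA AAA TAA TGA CGT AGT GGG CCT TAC ACA TTA CTC AGT TCA CGC GGA ACG AAA ATT CAT AGG GCT ACT TCC TAC CGA TGC ATT — no ATG→stop ORF.
Longest: frame +2, positions 26–46, 21 nt = 7 codons = 6 aa. → 6 amino acids.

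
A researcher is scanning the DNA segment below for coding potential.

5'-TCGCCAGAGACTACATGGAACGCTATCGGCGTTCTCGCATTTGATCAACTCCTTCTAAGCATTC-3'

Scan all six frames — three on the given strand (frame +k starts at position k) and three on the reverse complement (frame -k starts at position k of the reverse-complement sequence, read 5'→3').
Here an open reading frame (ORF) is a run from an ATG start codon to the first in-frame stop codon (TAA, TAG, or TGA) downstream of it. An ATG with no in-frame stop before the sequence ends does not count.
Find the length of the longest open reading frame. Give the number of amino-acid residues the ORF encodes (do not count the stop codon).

9

Reverse complement (5'→3'): GAATGCTTAGAAGGAGTTGATCAAATGCGAGAACGCCGATAGCGTTCCATGTAGTCTCTGGCGA
Frame +1: TCG CCA GAG ACT ACA TGG AAC GCT ATC GGC GTT CTC GCA TTT GAT CAA CTC CTT CTA AGC ATT — no ATG→stop ORF.
Frame +2: CGC CAG AGA CTA CAT GGA ACG CTA TCG GCG TTC TCG CAT TTG ATC AAC TCC TTC TAA GCA TTC — no ATG→stop ORF.
Frame +3: GCC AGA GAC TAC ATG GAA CGC TAT CGG CGT TCT CGC ATT TGA TCA ACT CCT TCT AAG CAT — ATG at 15, stop TGA at 42 → 30 nt.
Frame -1: GAA TGC TTA GAA GGA GTT GAT CAA ATG CGA GAA CGC CGA TAG CGT TCC ATG TAG TCT CTG GCG — ATG at 25, stop TAG at 40 → 18 nt; ATG at 49, stop TAG at 52 → 6 nt.
Frame -2: AAT GCT TAG AAG GAG TTG ATC AAA TGC GAG AAC GCC GAT AGC GTT CCA TGT AGT CTC TGG CGA — no ATG→stop ORF.
Frame -3: ATG CTT AGA AGG AGT TGA TCA AAT GCG AGA ACG CCG ATA GCG TTC CAT GTA GTC TCT GGC — ATG at 3, stop TGA at 18 → 18 nt.
Longest: frame +3, positions 15–44, 30 nt = 10 codons = 9 aa. → 9 amino acids.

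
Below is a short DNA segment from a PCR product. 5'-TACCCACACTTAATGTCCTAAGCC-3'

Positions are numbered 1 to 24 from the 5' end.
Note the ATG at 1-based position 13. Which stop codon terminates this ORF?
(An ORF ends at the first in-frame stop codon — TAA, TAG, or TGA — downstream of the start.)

TAA

Codons from position 13: ATG (13–15), TCC (16–18), TAA (19–21).
The first in-frame stop codon is TAA.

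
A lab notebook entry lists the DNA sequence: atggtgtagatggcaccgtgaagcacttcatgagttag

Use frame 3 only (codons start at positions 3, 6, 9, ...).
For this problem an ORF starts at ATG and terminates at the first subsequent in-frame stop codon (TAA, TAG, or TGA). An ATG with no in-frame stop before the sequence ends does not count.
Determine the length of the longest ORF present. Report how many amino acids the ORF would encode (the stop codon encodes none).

Frame 3: GGT GTA GAT GGC ACC GTG AAG CAC TTC ATG AGT TAG — ATG at 30, stop TAG at 36 → 9 nt.
Longest: frame 3, positions 30–38, 9 nt = 3 codons = 2 aa. → 2 amino acids.

2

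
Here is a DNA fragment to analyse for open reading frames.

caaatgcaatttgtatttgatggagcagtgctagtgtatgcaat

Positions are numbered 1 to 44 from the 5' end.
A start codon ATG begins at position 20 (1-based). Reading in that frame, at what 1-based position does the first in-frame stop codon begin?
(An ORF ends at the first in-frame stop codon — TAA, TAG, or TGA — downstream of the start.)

32

Codons from position 20: ATG (20–22), GAG (23–25), CAG (26–28), TGC (29–31), TAG (32–34).
TAG is a stop codon; it begins at position 32.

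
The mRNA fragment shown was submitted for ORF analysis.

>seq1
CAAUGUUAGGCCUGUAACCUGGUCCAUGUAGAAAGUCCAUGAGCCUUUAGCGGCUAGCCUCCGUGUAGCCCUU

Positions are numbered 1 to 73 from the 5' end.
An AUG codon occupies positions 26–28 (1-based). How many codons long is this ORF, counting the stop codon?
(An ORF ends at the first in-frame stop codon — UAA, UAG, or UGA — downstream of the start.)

2

Codons from position 26: AUG (26–28), UAG (29–31).
UAG is the first in-frame stop; that's 2 codons including the stop.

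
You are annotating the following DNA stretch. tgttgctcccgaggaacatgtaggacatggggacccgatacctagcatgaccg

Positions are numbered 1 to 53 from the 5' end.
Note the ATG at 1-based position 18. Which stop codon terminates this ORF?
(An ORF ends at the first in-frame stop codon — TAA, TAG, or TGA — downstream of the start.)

Codons from position 18: ATG (18–20), TAG (21–23).
The first in-frame stop codon is TAG.

TAG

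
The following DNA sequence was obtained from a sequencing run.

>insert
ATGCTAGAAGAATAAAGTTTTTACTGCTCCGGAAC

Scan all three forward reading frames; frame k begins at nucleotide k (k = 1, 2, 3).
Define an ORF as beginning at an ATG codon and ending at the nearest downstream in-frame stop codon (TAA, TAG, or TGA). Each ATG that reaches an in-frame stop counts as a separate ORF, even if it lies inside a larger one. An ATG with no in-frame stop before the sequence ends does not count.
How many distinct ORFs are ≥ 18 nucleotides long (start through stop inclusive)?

0

Frame 1: ATG CTA GAA GAA TAA AGT TTT TAC TGC TCC GGA — ATG at 1, stop TAA at 13 → 15 nt.
Frame 2: TGC TAG AAG AAT AAA GTT TTT ACT GCT CCG GAA — no ATG→stop ORF.
Frame 3: GCT AGA AGA ATA AAG TTT TTA CTG CTC CGG AAC — no ATG→stop ORF.
No ORF reaches 18 nucleotides. Count = 0.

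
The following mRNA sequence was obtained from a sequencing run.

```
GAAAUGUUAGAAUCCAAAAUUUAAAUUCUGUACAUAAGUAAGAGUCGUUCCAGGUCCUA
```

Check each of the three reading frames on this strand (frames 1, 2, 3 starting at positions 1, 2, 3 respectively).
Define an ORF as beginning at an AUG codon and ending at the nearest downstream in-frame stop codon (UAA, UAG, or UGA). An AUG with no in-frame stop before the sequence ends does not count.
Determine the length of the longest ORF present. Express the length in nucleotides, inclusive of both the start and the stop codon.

21

Frame 1: GAA AUG UUA GAA UCC AAA AUU UAA AUU CUG UAC AUA AGU AAG AGU CGU UCC AGG UCC — AUG at 4, stop UAA at 22 → 21 nt.
Frame 2: AAA UGU UAG AAU CCA AAA UUU AAA UUC UGU ACA UAA GUA AGA GUC GUU CCA GGU CCU — no AUG→stop ORF.
Frame 3: AAU GUU AGA AUC CAA AAU UUA AAU UCU GUA CAU AAG UAA GAG UCG UUC CAG GUC CUA — no AUG→stop ORF.
Longest: frame 1, positions 4–24, 21 nt = 7 codons = 6 aa. → 21 nucleotides.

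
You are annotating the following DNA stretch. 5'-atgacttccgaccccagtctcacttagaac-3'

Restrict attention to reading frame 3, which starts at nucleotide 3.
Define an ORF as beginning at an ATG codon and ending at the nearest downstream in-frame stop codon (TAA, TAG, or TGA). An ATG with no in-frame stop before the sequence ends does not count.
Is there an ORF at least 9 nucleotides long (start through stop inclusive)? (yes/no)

no

Frame 3: GAC TTC CGA CCC CAG TCT CAC TTA GAA — no ATG→stop ORF.
Largest ORF found is 0 nucleotides < 9, so no.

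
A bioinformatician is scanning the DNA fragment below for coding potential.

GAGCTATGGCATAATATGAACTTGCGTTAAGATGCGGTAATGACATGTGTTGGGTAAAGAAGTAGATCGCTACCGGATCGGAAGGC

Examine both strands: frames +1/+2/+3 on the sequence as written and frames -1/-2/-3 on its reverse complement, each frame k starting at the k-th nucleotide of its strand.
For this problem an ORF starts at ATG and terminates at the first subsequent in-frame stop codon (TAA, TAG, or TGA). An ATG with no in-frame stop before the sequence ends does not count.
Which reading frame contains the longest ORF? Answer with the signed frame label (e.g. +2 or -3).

+3

Reverse complement (5'→3'): GCCTTCCGATCCGGTAGCGATCTACTTCTTTACCCAACACATGTCATTACCGCATCTTAACGCAAGTTCATATTATGCCATAGCTC
Frame +1: GAG CTA TGG CAT AAT ATG AAC TTG CGT TAA GAT GCG GTA ATG ACA TGT GTT GGG TAA AGA AGT AGA TCG CTA CCG GAT CGG AAG — ATG at 16, stop TAA at 28 → 15 nt; ATG at 40, stop TAA at 55 → 18 nt.
Frame +2: AGC TAT GGC ATA ATA TGA ACT TGC GTT AAG ATG CGG TAA TGA CAT GTG TTG GGT AAA GAA GTA GAT CGC TAC CGG ATC GGA AGG — ATG at 32, stop TAA at 38 → 9 nt.
Frame +3: GCT ATG GCA TAA TAT GAA CTT GCG TTA AGA TGC GGT AAT GAC ATG TGT TGG GTA AAG AAG TAG ATC GCT ACC GGA TCG GAA GGC — ATG at 6, stop TAA at 12 → 9 nt; ATG at 45, stop TAG at 63 → 21 nt.
Frame -1: GCC TTC CGA TCC GGT AGC GAT CTA CTT CTT TAC CCA ACA CAT GTC ATT ACC GCA TCT TAA CGC AAG TTC ATA TTA TGC CAT AGC — no ATG→stop ORF.
Frame -2: CCT TCC GAT CCG GTA GCG ATC TAC TTC TTT ACC CAA CAC ATG TCA TTA CCG CAT CTT AAC GCA AGT TCA TAT TAT GCC ATA GCT — no ATG→stop ORF.
Frame -3: CTT CCG ATC CGG TAG CGA TCT ACT TCT TTA CCC AAC ACA TGT CAT TAC CGC ATC TTA ACG CAA GTT CAT ATT ATG CCA TAG CTC — ATG at 75, stop TAG at 81 → 9 nt.
Longest ORF is 21 nt in frame +3 (positions 45–65).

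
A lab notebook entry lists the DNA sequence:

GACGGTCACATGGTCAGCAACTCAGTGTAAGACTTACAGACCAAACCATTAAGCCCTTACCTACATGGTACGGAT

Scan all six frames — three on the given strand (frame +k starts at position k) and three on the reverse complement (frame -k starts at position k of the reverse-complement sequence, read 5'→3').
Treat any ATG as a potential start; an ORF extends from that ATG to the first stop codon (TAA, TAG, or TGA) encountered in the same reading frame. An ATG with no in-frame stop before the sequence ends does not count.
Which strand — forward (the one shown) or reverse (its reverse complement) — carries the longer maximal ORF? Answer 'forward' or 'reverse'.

reverse

Reverse complement (5'→3'): ATCCGTACCATGTAGGTAAGGGCTTAATGGTTTGGTCTGTAAGTCTTACACTGAGTTGCTGACCATGTGACCGTC
Frame +1: GAC GGT CAC ATG GTC AGC AAC TCA GTG TAA GAC TTA CAG ACC AAA CCA TTA AGC CCT TAC CTA CAT GGT ACG GAT — ATG at 10, stop TAA at 28 → 21 nt.
Frame +2: ACG GTC ACA TGG TCA GCA ACT CAG TGT AAG ACT TAC AGA CCA AAC CAT TAA GCC CTT ACC TAC ATG GTA CGG — no ATG→stop ORF.
Frame +3: CGG TCA CAT GGT CAG CAA CTC AGT GTA AGA CTT ACA GAC CAA ACC ATT AAG CCC TTA CCT ACA TGG TAC GGA — no ATG→stop ORF.
Frame -1: ATC CGT ACC ATG TAG GTA AGG GCT TAA TGG TTT GGT CTG TAA GTC TTA CAC TGA GTT GCT GAC CAT GTG ACC GTC — ATG at 10, stop TAG at 13 → 6 nt.
Frame -2: TCC GTA CCA TGT AGG TAA GGG CTT AAT GGT TTG GTC TGT AAG TCT TAC ACT GAG TTG CTG ACC ATG TGA CCG — ATG at 65, stop TGA at 68 → 6 nt.
Frame -3: CCG TAC CAT GTA GGT AAG GGC TTA ATG GTT TGG TCT GTA AGT CTT ACA CTG AGT TGC TGA CCA TGT GAC CGT — ATG at 27, stop TGA at 60 → 36 nt.
Forward-strand max 21 nt; reverse-strand max 36 nt. The reverse strand has the longer ORF.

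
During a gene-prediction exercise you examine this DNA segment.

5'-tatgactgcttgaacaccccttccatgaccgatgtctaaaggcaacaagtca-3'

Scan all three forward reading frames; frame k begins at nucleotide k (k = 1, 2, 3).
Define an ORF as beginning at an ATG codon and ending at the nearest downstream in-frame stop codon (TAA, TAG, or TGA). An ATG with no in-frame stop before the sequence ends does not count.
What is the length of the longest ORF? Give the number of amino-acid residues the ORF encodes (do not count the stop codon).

4

Frame 1: TAT GAC TGC TTG AAC ACC CCT TCC ATG ACC GAT GTC TAA AGG CAA CAA GTC — ATG at 25, stop TAA at 37 → 15 nt.
Frame 2: ATG ACT GCT TGA ACA CCC CTT CCA TGA CCG ATG TCT AAA GGC AAC AAG TCA — ATG at 2, stop TGA at 11 → 12 nt.
Frame 3: TGA CTG CTT GAA CAC CCC TTC CAT GAC CGA TGT CTA AAG GCA ACA AGT — no ATG→stop ORF.
Longest: frame 1, positions 25–39, 15 nt = 5 codons = 4 aa. → 4 amino acids.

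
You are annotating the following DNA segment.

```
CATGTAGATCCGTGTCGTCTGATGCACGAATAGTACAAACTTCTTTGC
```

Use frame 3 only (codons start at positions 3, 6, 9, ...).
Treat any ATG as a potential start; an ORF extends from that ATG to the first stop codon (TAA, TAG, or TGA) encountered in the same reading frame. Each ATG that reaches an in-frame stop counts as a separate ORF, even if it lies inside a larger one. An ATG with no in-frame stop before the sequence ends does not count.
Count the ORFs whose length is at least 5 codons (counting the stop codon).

0

Frame 3: TGT AGA TCC GTG TCG TCT GAT GCA CGA ATA GTA CAA ACT TCT TTG — no ATG→stop ORF.
No ORF reaches 5 codons. Count = 0.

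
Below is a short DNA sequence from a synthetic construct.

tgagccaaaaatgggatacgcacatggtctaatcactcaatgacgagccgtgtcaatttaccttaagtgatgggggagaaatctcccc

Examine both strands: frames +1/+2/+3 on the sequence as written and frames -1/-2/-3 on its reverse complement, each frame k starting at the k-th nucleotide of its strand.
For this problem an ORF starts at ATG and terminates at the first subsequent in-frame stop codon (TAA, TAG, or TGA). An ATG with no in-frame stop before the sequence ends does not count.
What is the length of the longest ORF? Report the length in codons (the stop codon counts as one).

11

Reverse complement (5'→3'): GGGGAGATTTCTCCCCCATCACTTAAGGTAAATTGACACGGCTCGTCATTGAGTGATTAGACCATGTGCGTATCCCATTTTTGGCTCA
Frame +1: TGA GCC AAA AAT GGG ATA CGC ACA TGG TCT AAT CAC TCA ATG ACG AGC CGT GTC AAT TTA CCT TAA GTG ATG GGG GAG AAA TCT CCC — ATG at 40, stop TAA at 64 → 27 nt.
Frame +2: GAG CCA AAA ATG GGA TAC GCA CAT GGT CTA ATC ACT CAA TGA CGA GCC GTG TCA ATT TAC CTT AAG TGA TGG GGG AGA AAT CTC CCC — ATG at 11, stop TGA at 41 → 33 nt.
Frame +3: AGC CAA AAA TGG GAT ACG CAC ATG GTC TAA TCA CTC AAT GAC GAG CCG TGT CAA TTT ACC TTA AGT GAT GGG GGA GAA ATC TCC — ATG at 24, stop TAA at 30 → 9 nt.
Frame -1: GGG GAG ATT TCT CCC CCA TCA CTT AAG GTA AAT TGA CAC GGC TCG TCA TTG AGT GAT TAG ACC ATG TGC GTA TCC CAT TTT TGG CTC — no ATG→stop ORF.
Frame -2: GGG AGA TTT CTC CCC CAT CAC TTA AGG TAA ATT GAC ACG GCT CGT CAT TGA GTG ATT AGA CCA TGT GCG TAT CCC ATT TTT GGC TCA — no ATG→stop ORF.
Frame -3: GGA GAT TTC TCC CCC ATC ACT TAA GGT AAA TTG ACA CGG CTC GTC ATT GAG TGA TTA GAC CAT GTG CGT ATC CCA TTT TTG GCT — no ATG→stop ORF.
Longest: frame +2, positions 11–43, 33 nt = 11 codons = 10 aa. → 11 codons.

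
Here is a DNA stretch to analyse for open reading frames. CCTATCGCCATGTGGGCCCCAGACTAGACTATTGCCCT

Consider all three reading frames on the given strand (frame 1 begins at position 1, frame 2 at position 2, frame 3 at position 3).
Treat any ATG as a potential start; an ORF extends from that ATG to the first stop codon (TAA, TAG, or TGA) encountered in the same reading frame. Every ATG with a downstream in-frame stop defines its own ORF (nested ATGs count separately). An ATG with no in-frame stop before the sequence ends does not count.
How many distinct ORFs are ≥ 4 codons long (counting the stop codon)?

Frame 1: CCT ATC GCC ATG TGG GCC CCA GAC TAG ACT ATT GCC — ATG at 10, stop TAG at 25 → 18 nt.
Frame 2: CTA TCG CCA TGT GGG CCC CAG ACT AGA CTA TTG CCC — no ATG→stop ORF.
Frame 3: TAT CGC CAT GTG GGC CCC AGA CTA GAC TAT TGC CCT — no ATG→stop ORF.
ORFs ≥ 4 codons: frame 1 10–27 (6 codons). Count = 1.

1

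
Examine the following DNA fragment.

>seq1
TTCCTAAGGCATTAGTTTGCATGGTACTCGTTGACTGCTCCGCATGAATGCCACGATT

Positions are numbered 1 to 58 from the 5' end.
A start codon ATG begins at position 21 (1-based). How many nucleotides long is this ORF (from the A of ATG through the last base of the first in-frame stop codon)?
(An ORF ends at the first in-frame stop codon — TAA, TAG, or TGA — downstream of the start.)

Codons from position 21: ATG (21–23), GTA (24–26), CTC (27–29), GTT (30–32), GAC (33–35), TGC (36–38), TCC (39–41), GCA (42–44), TGA (45–47).
TGA is the first in-frame stop; ORF spans 21–47, 27 nucleotides.

27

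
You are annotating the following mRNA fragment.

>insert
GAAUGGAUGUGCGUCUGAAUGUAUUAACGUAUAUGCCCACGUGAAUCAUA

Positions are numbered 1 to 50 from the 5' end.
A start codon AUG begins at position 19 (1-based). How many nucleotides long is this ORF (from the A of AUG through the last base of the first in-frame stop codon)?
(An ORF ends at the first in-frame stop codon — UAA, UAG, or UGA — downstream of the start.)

9

Codons from position 19: AUG (19–21), UAU (22–24), UAA (25–27).
UAA is the first in-frame stop; ORF spans 19–27, 9 nucleotides.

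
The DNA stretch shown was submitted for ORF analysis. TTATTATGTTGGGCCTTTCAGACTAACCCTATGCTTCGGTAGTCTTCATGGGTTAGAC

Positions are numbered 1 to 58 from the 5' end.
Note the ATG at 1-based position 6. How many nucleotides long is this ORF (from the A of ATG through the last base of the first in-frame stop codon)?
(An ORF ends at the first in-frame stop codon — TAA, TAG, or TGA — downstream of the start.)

21

Codons from position 6: ATG (6–8), TTG (9–11), GGC (12–14), CTT (15–17), TCA (18–20), GAC (21–23), TAA (24–26).
TAA is the first in-frame stop; ORF spans 6–26, 21 nucleotides.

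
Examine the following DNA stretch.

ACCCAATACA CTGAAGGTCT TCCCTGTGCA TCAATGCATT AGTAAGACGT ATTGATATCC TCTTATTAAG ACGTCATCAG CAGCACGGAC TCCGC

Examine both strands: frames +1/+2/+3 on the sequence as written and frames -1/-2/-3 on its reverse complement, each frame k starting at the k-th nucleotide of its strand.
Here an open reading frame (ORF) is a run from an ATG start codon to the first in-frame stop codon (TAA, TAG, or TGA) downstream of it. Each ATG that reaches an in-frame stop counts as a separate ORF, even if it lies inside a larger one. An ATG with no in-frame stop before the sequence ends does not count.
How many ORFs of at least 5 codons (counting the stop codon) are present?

Reverse complement (5'→3'): GCGGAGTCCGTGCTGCTGATGACGTCTTAATAAGAGGATATCAATACGTCTTACTAATGCATTGATGCACAGGGAAGACCTTCAGTGTATTGGGT
Frame +1: ACC CAA TAC ACT GAA GGT CTT CCC TGT GCA TCA ATG CAT TAG TAA GAC GTA TTG ATA TCC TCT TAT TAA GAC GTC ATC AGC AGC ACG GAC TCC — ATG at 34, stop TAG at 40 → 9 nt.
Frame +2: CCC AAT ACA CTG AAG GTC TTC CCT GTG CAT CAA TGC ATT AGT AAG ACG TAT TGA TAT CCT CTT ATT AAG ACG TCA TCA GCA GCA CGG ACT CCG — no ATG→stop ORF.
Frame +3: CCA ATA CAC TGA AGG TCT TCC CTG TGC ATC AAT GCA TTA GTA AGA CGT ATT GAT ATC CTC TTA TTA AGA CGT CAT CAG CAG CAC GGA CTC CGC — no ATG→stop ORF.
Frame -1: GCG GAG TCC GTG CTG CTG ATG ACG TCT TAA TAA GAG GAT ATC AAT ACG TCT TAC TAA TGC ATT GAT GCA CAG GGA AGA CCT TCA GTG TAT TGG — ATG at 19, stop TAA at 28 → 12 nt.
Frame -2: CGG AGT CCG TGC TGC TGA TGA CGT CTT AAT AAG AGG ATA TCA ATA CGT CTT ACT AAT GCA TTG ATG CAC AGG GAA GAC CTT CAG TGT ATT GGG — no ATG→stop ORF.
Frame -3: GGA GTC CGT GCT GCT GAT GAC GTC TTA ATA AGA GGA TAT CAA TAC GTC TTA CTA ATG CAT TGA TGC ACA GGG AAG ACC TTC AGT GTA TTG GGT — ATG at 57, stop TGA at 63 → 9 nt.
No ORF reaches 5 codons. Count = 0.

0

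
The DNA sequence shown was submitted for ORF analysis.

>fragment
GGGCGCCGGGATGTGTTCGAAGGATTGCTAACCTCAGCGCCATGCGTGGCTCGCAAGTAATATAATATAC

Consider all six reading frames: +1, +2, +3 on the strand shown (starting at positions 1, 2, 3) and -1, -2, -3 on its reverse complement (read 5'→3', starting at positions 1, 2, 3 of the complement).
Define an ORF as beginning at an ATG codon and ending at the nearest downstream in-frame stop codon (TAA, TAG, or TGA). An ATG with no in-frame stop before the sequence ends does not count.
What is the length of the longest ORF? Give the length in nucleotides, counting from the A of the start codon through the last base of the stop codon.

24

Reverse complement (5'→3'): GTATATTATATTACTTGCGAGCCACGCATGGCGCTGAGGTTAGCAATCCTTCGAACACATCCCGGCGCCC
Frame +1: GGG CGC CGG GAT GTG TTC GAA GGA TTG CTA ACC TCA GCG CCA TGC GTG GCT CGC AAG TAA TAT AAT ATA — no ATG→stop ORF.
Frame +2: GGC GCC GGG ATG TGT TCG AAG GAT TGC TAA CCT CAG CGC CAT GCG TGG CTC GCA AGT AAT ATA ATA TAC — ATG at 11, stop TAA at 29 → 21 nt.
Frame +3: GCG CCG GGA TGT GTT CGA AGG ATT GCT AAC CTC AGC GCC ATG CGT GGC TCG CAA GTA ATA TAA TAT — ATG at 42, stop TAA at 63 → 24 nt.
Frame -1: GTA TAT TAT ATT ACT TGC GAG CCA CGC ATG GCG CTG AGG TTA GCA ATC CTT CGA ACA CAT CCC GGC GCC — no ATG→stop ORF.
Frame -2: TAT ATT ATA TTA CTT GCG AGC CAC GCA TGG CGC TGA GGT TAG CAA TCC TTC GAA CAC ATC CCG GCG CCC — no ATG→stop ORF.
Frame -3: ATA TTA TAT TAC TTG CGA GCC ACG CAT GGC GCT GAG GTT AGC AAT CCT TCG AAC ACA TCC CGG CGC — no ATG→stop ORF.
Longest: frame +3, positions 42–65, 24 nt = 8 codons = 7 aa. → 24 nucleotides.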